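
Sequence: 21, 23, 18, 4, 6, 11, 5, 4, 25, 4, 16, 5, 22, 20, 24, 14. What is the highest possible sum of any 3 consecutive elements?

(21, 23, 18) → sum 62
(23, 18, 4) → sum 45
(18, 4, 6) → sum 28
(4, 6, 11) → sum 21
(6, 11, 5) → sum 22
(11, 5, 4) → sum 20
(5, 4, 25) → sum 34
(4, 25, 4) → sum 33
(25, 4, 16) → sum 45
(4, 16, 5) → sum 25
(16, 5, 22) → sum 43
(5, 22, 20) → sum 47
(22, 20, 24) → sum 66
(20, 24, 14) → sum 58
Highest of these is 66.

66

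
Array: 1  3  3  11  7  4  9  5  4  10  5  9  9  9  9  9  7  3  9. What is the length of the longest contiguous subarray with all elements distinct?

add 1: [1] len 1
add 3: [1, 3] len 2
add 3 (repeat 3, move left end past it): [3] len 1
add 11: [3, 11] len 2
add 7: [3, 11, 7] len 3
add 4: [3, 11, 7, 4] len 4
add 9: [3, 11, 7, 4, 9] len 5
add 5: [3, 11, 7, 4, 9, 5] len 6
add 4 (repeat 4, move left end past it): [9, 5, 4] len 3
add 10: [9, 5, 4, 10] len 4
add 5 (repeat 5, move left end past it): [4, 10, 5] len 3
add 9: [4, 10, 5, 9] len 4
add 9 (repeat 9, move left end past it): [9] len 1
add 9 (repeat 9, move left end past it): [9] len 1
add 9 (repeat 9, move left end past it): [9] len 1
add 9 (repeat 9, move left end past it): [9] len 1
add 7: [9, 7] len 2
add 3: [9, 7, 3] len 3
add 9 (repeat 9, move left end past it): [7, 3, 9] len 3
Longest all-distinct length: 6.

6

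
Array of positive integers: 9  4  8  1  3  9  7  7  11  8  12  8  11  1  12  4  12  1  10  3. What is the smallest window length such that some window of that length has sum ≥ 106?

14

add 9: running sum 9 < 106
add 4: running sum 13 < 106
add 8: running sum 21 < 106
add 1: running sum 22 < 106
add 3: running sum 25 < 106
add 9: running sum 34 < 106
add 7: running sum 41 < 106
add 7: running sum 48 < 106
add 11: running sum 59 < 106
add 8: running sum 67 < 106
add 12: running sum 79 < 106
add 8: running sum 87 < 106
add 11: running sum 98 < 106
add 1: running sum 99 < 106
end 14: [9, 4, 8, 1, 3, 9, 7, 7, 11, 8, 12, 8, 11, 1, 12] sum 111, len 15
end 15: [4, 8, 1, 3, 9, 7, 7, 11, 8, 12, 8, 11, 1, 12, 4] sum 106, len 15
end 16: [1, 3, 9, 7, 7, 11, 8, 12, 8, 11, 1, 12, 4, 12] sum 106, len 14
end 17: [3, 9, 7, 7, 11, 8, 12, 8, 11, 1, 12, 4, 12, 1] sum 106, len 14
end 18: [9, 7, 7, 11, 8, 12, 8, 11, 1, 12, 4, 12, 1, 10] sum 113, len 14
end 19: [7, 7, 11, 8, 12, 8, 11, 1, 12, 4, 12, 1, 10, 3] sum 107, len 14
Shortest qualifying length: 14.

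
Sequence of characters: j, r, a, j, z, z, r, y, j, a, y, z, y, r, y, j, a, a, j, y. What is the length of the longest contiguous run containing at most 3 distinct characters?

add j: window [j] (1 distinct), len 1
add r: window [j, r] (2 distinct), len 2
add a: window [j, r, a] (3 distinct), len 3
add j: window [j, r, a, j] (3 distinct), len 4
add z: window [a, j, z] (3 distinct), len 3
add z: window [a, j, z, z] (3 distinct), len 4
add r: window [j, z, z, r] (3 distinct), len 4
add y: window [z, z, r, y] (3 distinct), len 4
add j: window [r, y, j] (3 distinct), len 3
add a: window [y, j, a] (3 distinct), len 3
add y: window [y, j, a, y] (3 distinct), len 4
add z: window [a, y, z] (3 distinct), len 3
add y: window [a, y, z, y] (3 distinct), len 4
add r: window [y, z, y, r] (3 distinct), len 4
add y: window [y, z, y, r, y] (3 distinct), len 5
add j: window [y, r, y, j] (3 distinct), len 4
add a: window [y, j, a] (3 distinct), len 3
add a: window [y, j, a, a] (3 distinct), len 4
add j: window [y, j, a, a, j] (3 distinct), len 5
add y: window [y, j, a, a, j, y] (3 distinct), len 6
Longest length with ≤3 distinct: 6.

6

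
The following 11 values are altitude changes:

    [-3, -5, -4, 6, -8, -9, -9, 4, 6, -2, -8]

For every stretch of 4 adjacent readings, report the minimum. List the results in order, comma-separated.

-5, -8, -9, -9, -9, -9, -9, -8

-3 -5 -4 6 → min -5
-5 -4 6 -8 → min -8
-4 6 -8 -9 → min -9
6 -8 -9 -9 → min -9
-8 -9 -9 4 → min -9
-9 -9 4 6 → min -9
-9 4 6 -2 → min -9
4 6 -2 -8 → min -8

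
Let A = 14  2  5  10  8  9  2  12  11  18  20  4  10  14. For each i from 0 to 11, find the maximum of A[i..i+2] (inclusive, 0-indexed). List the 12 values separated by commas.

14, 10, 10, 10, 9, 12, 12, 18, 20, 20, 20, 14

Sliding a size-3 window across the 14 values:
14 2 5 → max 14
2 5 10 → max 10
5 10 8 → max 10
10 8 9 → max 10
8 9 2 → max 9
9 2 12 → max 12
2 12 11 → max 12
12 11 18 → max 18
11 18 20 → max 20
18 20 4 → max 20
20 4 10 → max 20
4 10 14 → max 14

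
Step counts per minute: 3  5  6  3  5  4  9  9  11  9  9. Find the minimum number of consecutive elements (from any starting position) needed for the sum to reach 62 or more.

add 3: running sum 3 < 62
add 5: running sum 8 < 62
add 6: running sum 14 < 62
add 3: running sum 17 < 62
add 5: running sum 22 < 62
add 4: running sum 26 < 62
add 9: running sum 35 < 62
add 9: running sum 44 < 62
add 11: running sum 55 < 62
end 9: [3, 5, 6, 3, 5, 4, 9, 9, 11, 9] sum 64, len 10
end 10: [6, 3, 5, 4, 9, 9, 11, 9, 9] sum 65, len 9
Shortest qualifying length: 9.

9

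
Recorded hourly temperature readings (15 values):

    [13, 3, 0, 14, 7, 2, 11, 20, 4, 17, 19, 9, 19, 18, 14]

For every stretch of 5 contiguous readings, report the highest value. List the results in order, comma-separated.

13 3 0 14 7 → max 14
3 0 14 7 2 → max 14
0 14 7 2 11 → max 14
14 7 2 11 20 → max 20
7 2 11 20 4 → max 20
2 11 20 4 17 → max 20
11 20 4 17 19 → max 20
20 4 17 19 9 → max 20
4 17 19 9 19 → max 19
17 19 9 19 18 → max 19
19 9 19 18 14 → max 19

14, 14, 14, 20, 20, 20, 20, 20, 19, 19, 19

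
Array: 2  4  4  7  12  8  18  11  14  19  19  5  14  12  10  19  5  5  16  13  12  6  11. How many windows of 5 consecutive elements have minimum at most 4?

3

2 4 4 7 12 → min 2  ≤ 4 ✓
4 4 7 12 8 → min 4  ≤ 4 ✓
4 7 12 8 18 → min 4  ≤ 4 ✓
7 12 8 18 11 → min 7
12 8 18 11 14 → min 8
8 18 11 14 19 → min 8
18 11 14 19 19 → min 11
11 14 19 19 5 → min 5
14 19 19 5 14 → min 5
19 19 5 14 12 → min 5
19 5 14 12 10 → min 5
5 14 12 10 19 → min 5
14 12 10 19 5 → min 5
12 10 19 5 5 → min 5
10 19 5 5 16 → min 5
19 5 5 16 13 → min 5
5 5 16 13 12 → min 5
5 16 13 12 6 → min 5
16 13 12 6 11 → min 6
3 windows satisfy the condition.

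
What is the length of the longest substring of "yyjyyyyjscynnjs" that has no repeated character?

5

[y] len 1
[y] len 1
[y, j] len 2
[j, y] len 2
[y] len 1
[y] len 1
[y] len 1
[y, j] len 2
[y, j, s] len 3
[y, j, s, c] len 4
[j, s, c, y] len 4
[j, s, c, y, n] len 5
[n] len 1
[n, j] len 2
[n, j, s] len 3
Longest all-distinct length: 5.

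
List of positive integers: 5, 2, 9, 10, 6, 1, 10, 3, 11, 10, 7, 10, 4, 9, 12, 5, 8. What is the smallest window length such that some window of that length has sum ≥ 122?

add 5: running sum 5 < 122
add 2: running sum 7 < 122
add 9: running sum 16 < 122
add 10: running sum 26 < 122
add 6: running sum 32 < 122
add 1: running sum 33 < 122
add 10: running sum 43 < 122
add 3: running sum 46 < 122
add 11: running sum 57 < 122
add 10: running sum 67 < 122
add 7: running sum 74 < 122
add 10: running sum 84 < 122
add 4: running sum 88 < 122
add 9: running sum 97 < 122
add 12: running sum 109 < 122
add 5: running sum 114 < 122
add 8: shortest ending here [5, 2, 9, 10, 6, 1, 10, 3, 11, 10, 7, 10, 4, 9, 12, 5, 8] sum 122, len 17
Shortest qualifying length: 17.

17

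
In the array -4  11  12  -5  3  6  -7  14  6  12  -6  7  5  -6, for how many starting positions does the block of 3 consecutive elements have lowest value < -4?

(-4, 11, 12) → min -4
(11, 12, -5) → min -5  < -4 ✓
(12, -5, 3) → min -5  < -4 ✓
(-5, 3, 6) → min -5  < -4 ✓
(3, 6, -7) → min -7  < -4 ✓
(6, -7, 14) → min -7  < -4 ✓
(-7, 14, 6) → min -7  < -4 ✓
(14, 6, 12) → min 6
(6, 12, -6) → min -6  < -4 ✓
(12, -6, 7) → min -6  < -4 ✓
(-6, 7, 5) → min -6  < -4 ✓
(7, 5, -6) → min -6  < -4 ✓
10 windows satisfy the condition.

10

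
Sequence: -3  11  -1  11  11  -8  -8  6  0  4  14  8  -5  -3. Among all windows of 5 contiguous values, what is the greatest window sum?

32

-3 11 -1 11 11 → sum 29
11 -1 11 11 -8 → sum 24
-1 11 11 -8 -8 → sum 5
11 11 -8 -8 6 → sum 12
11 -8 -8 6 0 → sum 1
-8 -8 6 0 4 → sum -6
-8 6 0 4 14 → sum 16
6 0 4 14 8 → sum 32
0 4 14 8 -5 → sum 21
4 14 8 -5 -3 → sum 18
Greatest of these is 32.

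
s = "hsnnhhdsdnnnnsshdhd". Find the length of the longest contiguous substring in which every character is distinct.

3

[h] len 1
[h, s] len 2
[h, s, n] len 3
[n] len 1
[n, h] len 2
[h] len 1
[h, d] len 2
[h, d, s] len 3
[s, d] len 2
[s, d, n] len 3
[n] len 1
[n] len 1
[n] len 1
[n, s] len 2
[s] len 1
[s, h] len 2
[s, h, d] len 3
[d, h] len 2
[h, d] len 2
Longest all-distinct length: 3.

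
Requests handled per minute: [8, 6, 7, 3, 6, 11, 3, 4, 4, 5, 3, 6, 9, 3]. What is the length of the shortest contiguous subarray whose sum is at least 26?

Extend right; whenever the sum reaches 26, record the length and shrink from the left:
add 8: running sum 8 < 26
add 6: running sum 14 < 26
add 7: running sum 21 < 26
add 3: running sum 24 < 26
add 6: shortest ending here [8, 6, 7, 3, 6] sum 30, len 5
add 11: shortest ending here [7, 3, 6, 11] sum 27, len 4
add 3: shortest ending here [7, 3, 6, 11, 3] sum 30, len 5
add 4: shortest ending here [3, 6, 11, 3, 4] sum 27, len 5
add 4: shortest ending here [6, 11, 3, 4, 4] sum 28, len 5
add 5: shortest ending here [11, 3, 4, 4, 5] sum 27, len 5
add 3: shortest ending here [11, 3, 4, 4, 5, 3] sum 30, len 6
add 6: shortest ending here [11, 3, 4, 4, 5, 3, 6] sum 36, len 7
add 9: shortest ending here [4, 5, 3, 6, 9] sum 27, len 5
add 3: shortest ending here [5, 3, 6, 9, 3] sum 26, len 5
Shortest qualifying length: 4.

4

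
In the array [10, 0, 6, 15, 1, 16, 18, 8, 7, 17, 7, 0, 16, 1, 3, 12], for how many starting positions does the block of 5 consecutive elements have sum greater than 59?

1

(10, 0, 6, 15, 1) → sum 32
(0, 6, 15, 1, 16) → sum 38
(6, 15, 1, 16, 18) → sum 56
(15, 1, 16, 18, 8) → sum 58
(1, 16, 18, 8, 7) → sum 50
(16, 18, 8, 7, 17) → sum 66  > 59 ✓
(18, 8, 7, 17, 7) → sum 57
(8, 7, 17, 7, 0) → sum 39
(7, 17, 7, 0, 16) → sum 47
(17, 7, 0, 16, 1) → sum 41
(7, 0, 16, 1, 3) → sum 27
(0, 16, 1, 3, 12) → sum 32
1 window satisfy the condition.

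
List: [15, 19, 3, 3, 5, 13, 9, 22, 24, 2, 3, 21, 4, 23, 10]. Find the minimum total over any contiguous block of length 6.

(15, 19, 3, 3, 5, 13) → sum 58
(19, 3, 3, 5, 13, 9) → sum 52
(3, 3, 5, 13, 9, 22) → sum 55
(3, 5, 13, 9, 22, 24) → sum 76
(5, 13, 9, 22, 24, 2) → sum 75
(13, 9, 22, 24, 2, 3) → sum 73
(9, 22, 24, 2, 3, 21) → sum 81
(22, 24, 2, 3, 21, 4) → sum 76
(24, 2, 3, 21, 4, 23) → sum 77
(2, 3, 21, 4, 23, 10) → sum 63
Minimum of these is 52.

52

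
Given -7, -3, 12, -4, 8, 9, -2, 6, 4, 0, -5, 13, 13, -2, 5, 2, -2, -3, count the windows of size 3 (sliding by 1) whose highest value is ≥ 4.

[-7, -3, 12] → max 12  ≥ 4 ✓
[-3, 12, -4] → max 12  ≥ 4 ✓
[12, -4, 8] → max 12  ≥ 4 ✓
[-4, 8, 9] → max 9  ≥ 4 ✓
[8, 9, -2] → max 9  ≥ 4 ✓
[9, -2, 6] → max 9  ≥ 4 ✓
[-2, 6, 4] → max 6  ≥ 4 ✓
[6, 4, 0] → max 6  ≥ 4 ✓
[4, 0, -5] → max 4  ≥ 4 ✓
[0, -5, 13] → max 13  ≥ 4 ✓
[-5, 13, 13] → max 13  ≥ 4 ✓
[13, 13, -2] → max 13  ≥ 4 ✓
[13, -2, 5] → max 13  ≥ 4 ✓
[-2, 5, 2] → max 5  ≥ 4 ✓
[5, 2, -2] → max 5  ≥ 4 ✓
[2, -2, -3] → max 2
15 windows satisfy the condition.

15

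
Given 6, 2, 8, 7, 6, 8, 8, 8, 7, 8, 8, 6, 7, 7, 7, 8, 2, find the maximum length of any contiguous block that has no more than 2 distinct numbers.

[6] 1 distinct, len 1
[6, 2] 2 distinct, len 2
[2, 8] 2 distinct, len 2
[8, 7] 2 distinct, len 2
[7, 6] 2 distinct, len 2
[6, 8] 2 distinct, len 2
[6, 8, 8] 2 distinct, len 3
[6, 8, 8, 8] 2 distinct, len 4
[8, 8, 8, 7] 2 distinct, len 4
[8, 8, 8, 7, 8] 2 distinct, len 5
[8, 8, 8, 7, 8, 8] 2 distinct, len 6
[8, 8, 6] 2 distinct, len 3
[6, 7] 2 distinct, len 2
[6, 7, 7] 2 distinct, len 3
[6, 7, 7, 7] 2 distinct, len 4
[7, 7, 7, 8] 2 distinct, len 4
[8, 2] 2 distinct, len 2
Longest length with ≤2 distinct: 6.

6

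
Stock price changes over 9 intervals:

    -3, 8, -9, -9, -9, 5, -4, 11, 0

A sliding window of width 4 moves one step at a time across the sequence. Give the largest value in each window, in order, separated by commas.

(-3, 8, -9, -9) → max 8
(8, -9, -9, -9) → max 8
(-9, -9, -9, 5) → max 5
(-9, -9, 5, -4) → max 5
(-9, 5, -4, 11) → max 11
(5, -4, 11, 0) → max 11

8, 8, 5, 5, 11, 11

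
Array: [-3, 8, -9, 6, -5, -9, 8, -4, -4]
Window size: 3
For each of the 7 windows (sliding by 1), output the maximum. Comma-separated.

8, 8, 6, 6, 8, 8, 8

[-3, 8, -9] → max 8
[8, -9, 6] → max 8
[-9, 6, -5] → max 6
[6, -5, -9] → max 6
[-5, -9, 8] → max 8
[-9, 8, -4] → max 8
[8, -4, -4] → max 8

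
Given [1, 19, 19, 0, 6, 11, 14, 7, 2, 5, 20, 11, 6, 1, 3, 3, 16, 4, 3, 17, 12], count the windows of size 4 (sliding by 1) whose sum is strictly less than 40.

15

(1, 19, 19, 0) → sum 39  < 40 ✓
(19, 19, 0, 6) → sum 44
(19, 0, 6, 11) → sum 36  < 40 ✓
(0, 6, 11, 14) → sum 31  < 40 ✓
(6, 11, 14, 7) → sum 38  < 40 ✓
(11, 14, 7, 2) → sum 34  < 40 ✓
(14, 7, 2, 5) → sum 28  < 40 ✓
(7, 2, 5, 20) → sum 34  < 40 ✓
(2, 5, 20, 11) → sum 38  < 40 ✓
(5, 20, 11, 6) → sum 42
(20, 11, 6, 1) → sum 38  < 40 ✓
(11, 6, 1, 3) → sum 21  < 40 ✓
(6, 1, 3, 3) → sum 13  < 40 ✓
(1, 3, 3, 16) → sum 23  < 40 ✓
(3, 3, 16, 4) → sum 26  < 40 ✓
(3, 16, 4, 3) → sum 26  < 40 ✓
(16, 4, 3, 17) → sum 40
(4, 3, 17, 12) → sum 36  < 40 ✓
15 windows satisfy the condition.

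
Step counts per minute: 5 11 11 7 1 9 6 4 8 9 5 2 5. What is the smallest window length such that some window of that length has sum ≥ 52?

add 5: running sum 5 < 52
add 11: running sum 16 < 52
add 11: running sum 27 < 52
add 7: running sum 34 < 52
add 1: running sum 35 < 52
add 9: running sum 44 < 52
add 6: running sum 50 < 52
add 4: shortest ending here [5, 11, 11, 7, 1, 9, 6, 4] sum 54, len 8
add 8: shortest ending here [11, 11, 7, 1, 9, 6, 4, 8] sum 57, len 8
add 9: shortest ending here [11, 7, 1, 9, 6, 4, 8, 9] sum 55, len 8
add 5: shortest ending here [11, 7, 1, 9, 6, 4, 8, 9, 5] sum 60, len 9
add 2: shortest ending here [11, 7, 1, 9, 6, 4, 8, 9, 5, 2] sum 62, len 10
add 5: shortest ending here [7, 1, 9, 6, 4, 8, 9, 5, 2, 5] sum 56, len 10
Shortest qualifying length: 8.

8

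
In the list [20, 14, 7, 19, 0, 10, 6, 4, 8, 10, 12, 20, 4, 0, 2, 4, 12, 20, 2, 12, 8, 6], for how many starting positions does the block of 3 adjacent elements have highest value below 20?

13

[20, 14, 7] → max 20
[14, 7, 19] → max 19  < 20 ✓
[7, 19, 0] → max 19  < 20 ✓
[19, 0, 10] → max 19  < 20 ✓
[0, 10, 6] → max 10  < 20 ✓
[10, 6, 4] → max 10  < 20 ✓
[6, 4, 8] → max 8  < 20 ✓
[4, 8, 10] → max 10  < 20 ✓
[8, 10, 12] → max 12  < 20 ✓
[10, 12, 20] → max 20
[12, 20, 4] → max 20
[20, 4, 0] → max 20
[4, 0, 2] → max 4  < 20 ✓
[0, 2, 4] → max 4  < 20 ✓
[2, 4, 12] → max 12  < 20 ✓
[4, 12, 20] → max 20
[12, 20, 2] → max 20
[20, 2, 12] → max 20
[2, 12, 8] → max 12  < 20 ✓
[12, 8, 6] → max 12  < 20 ✓
13 windows satisfy the condition.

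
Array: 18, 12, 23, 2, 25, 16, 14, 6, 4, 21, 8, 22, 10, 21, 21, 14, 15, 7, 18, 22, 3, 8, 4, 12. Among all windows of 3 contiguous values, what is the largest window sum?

56

Window sums for each of the 22 positions:
[18, 12, 23] → sum 53
[12, 23, 2] → sum 37
[23, 2, 25] → sum 50
[2, 25, 16] → sum 43
[25, 16, 14] → sum 55
[16, 14, 6] → sum 36
[14, 6, 4] → sum 24
[6, 4, 21] → sum 31
[4, 21, 8] → sum 33
[21, 8, 22] → sum 51
[8, 22, 10] → sum 40
[22, 10, 21] → sum 53
[10, 21, 21] → sum 52
[21, 21, 14] → sum 56
[21, 14, 15] → sum 50
[14, 15, 7] → sum 36
[15, 7, 18] → sum 40
[7, 18, 22] → sum 47
[18, 22, 3] → sum 43
[22, 3, 8] → sum 33
[3, 8, 4] → sum 15
[8, 4, 12] → sum 24
Largest of these is 56.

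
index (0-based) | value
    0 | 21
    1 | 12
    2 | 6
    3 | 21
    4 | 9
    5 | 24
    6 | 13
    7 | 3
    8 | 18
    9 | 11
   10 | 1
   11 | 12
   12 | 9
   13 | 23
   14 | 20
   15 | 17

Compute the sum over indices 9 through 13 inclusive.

56

Elements at indices 9..13: 11, 1, 12, 9, 23
sum(11, 1, 12, 9, 23) = 56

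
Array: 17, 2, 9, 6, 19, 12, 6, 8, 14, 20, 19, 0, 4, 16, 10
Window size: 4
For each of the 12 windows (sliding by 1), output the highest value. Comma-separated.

17, 19, 19, 19, 19, 14, 20, 20, 20, 20, 19, 16

Sliding a size-4 window across the 15 values:
[17, 2, 9, 6] → max 17
[2, 9, 6, 19] → max 19
[9, 6, 19, 12] → max 19
[6, 19, 12, 6] → max 19
[19, 12, 6, 8] → max 19
[12, 6, 8, 14] → max 14
[6, 8, 14, 20] → max 20
[8, 14, 20, 19] → max 20
[14, 20, 19, 0] → max 20
[20, 19, 0, 4] → max 20
[19, 0, 4, 16] → max 19
[0, 4, 16, 10] → max 16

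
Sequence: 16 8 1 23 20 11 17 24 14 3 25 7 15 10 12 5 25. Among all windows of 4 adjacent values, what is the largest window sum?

Window sums for each of the 14 positions:
16 8 1 23 → sum 48
8 1 23 20 → sum 52
1 23 20 11 → sum 55
23 20 11 17 → sum 71
20 11 17 24 → sum 72
11 17 24 14 → sum 66
17 24 14 3 → sum 58
24 14 3 25 → sum 66
14 3 25 7 → sum 49
3 25 7 15 → sum 50
25 7 15 10 → sum 57
7 15 10 12 → sum 44
15 10 12 5 → sum 42
10 12 5 25 → sum 52
Largest of these is 72.

72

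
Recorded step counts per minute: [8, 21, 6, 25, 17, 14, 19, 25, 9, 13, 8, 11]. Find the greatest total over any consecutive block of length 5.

8 21 6 25 17 → sum 77
21 6 25 17 14 → sum 83
6 25 17 14 19 → sum 81
25 17 14 19 25 → sum 100
17 14 19 25 9 → sum 84
14 19 25 9 13 → sum 80
19 25 9 13 8 → sum 74
25 9 13 8 11 → sum 66
Greatest of these is 100.

100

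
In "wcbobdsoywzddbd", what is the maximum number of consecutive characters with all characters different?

add w: [w] len 1
add c: [w, c] len 2
add b: [w, c, b] len 3
add o: [w, c, b, o] len 4
add b (repeat b, move left end past it): [o, b] len 2
add d: [o, b, d] len 3
add s: [o, b, d, s] len 4
add o (repeat o, move left end past it): [b, d, s, o] len 4
add y: [b, d, s, o, y] len 5
add w: [b, d, s, o, y, w] len 6
add z: [b, d, s, o, y, w, z] len 7
add d (repeat d, move left end past it): [s, o, y, w, z, d] len 6
add d (repeat d, move left end past it): [d] len 1
add b: [d, b] len 2
add d (repeat d, move left end past it): [b, d] len 2
Longest all-distinct length: 7.

7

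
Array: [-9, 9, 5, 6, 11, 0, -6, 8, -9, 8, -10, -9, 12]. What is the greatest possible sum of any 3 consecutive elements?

22

Each size-3 window and its sum:
(-9, 9, 5) → sum 5
(9, 5, 6) → sum 20
(5, 6, 11) → sum 22
(6, 11, 0) → sum 17
(11, 0, -6) → sum 5
(0, -6, 8) → sum 2
(-6, 8, -9) → sum -7
(8, -9, 8) → sum 7
(-9, 8, -10) → sum -11
(8, -10, -9) → sum -11
(-10, -9, 12) → sum -7
Greatest of these is 22.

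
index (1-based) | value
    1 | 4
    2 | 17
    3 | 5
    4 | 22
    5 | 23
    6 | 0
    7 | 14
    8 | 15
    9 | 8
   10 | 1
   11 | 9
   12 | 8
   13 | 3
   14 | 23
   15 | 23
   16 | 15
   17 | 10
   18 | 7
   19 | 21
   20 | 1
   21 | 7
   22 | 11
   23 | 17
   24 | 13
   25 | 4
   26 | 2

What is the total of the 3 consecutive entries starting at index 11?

Elements at indices 11..13: 9, 8, 3
sum(9, 8, 3) = 20

20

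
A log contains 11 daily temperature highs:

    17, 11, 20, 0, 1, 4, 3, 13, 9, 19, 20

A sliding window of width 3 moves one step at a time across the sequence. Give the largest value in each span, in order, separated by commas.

[17, 11, 20] → max 20
[11, 20, 0] → max 20
[20, 0, 1] → max 20
[0, 1, 4] → max 4
[1, 4, 3] → max 4
[4, 3, 13] → max 13
[3, 13, 9] → max 13
[13, 9, 19] → max 19
[9, 19, 20] → max 20

20, 20, 20, 4, 4, 13, 13, 19, 20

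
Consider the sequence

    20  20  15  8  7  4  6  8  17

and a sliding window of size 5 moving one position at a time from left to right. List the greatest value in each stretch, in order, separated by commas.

20, 20, 15, 8, 17

(20, 20, 15, 8, 7) → max 20
(20, 15, 8, 7, 4) → max 20
(15, 8, 7, 4, 6) → max 15
(8, 7, 4, 6, 8) → max 8
(7, 4, 6, 8, 17) → max 17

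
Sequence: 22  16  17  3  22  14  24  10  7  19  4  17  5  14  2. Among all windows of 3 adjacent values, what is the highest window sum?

60

22 16 17 → sum 55
16 17 3 → sum 36
17 3 22 → sum 42
3 22 14 → sum 39
22 14 24 → sum 60
14 24 10 → sum 48
24 10 7 → sum 41
10 7 19 → sum 36
7 19 4 → sum 30
19 4 17 → sum 40
4 17 5 → sum 26
17 5 14 → sum 36
5 14 2 → sum 21
Highest of these is 60.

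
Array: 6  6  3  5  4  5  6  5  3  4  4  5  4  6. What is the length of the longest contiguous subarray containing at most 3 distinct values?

Extend right; when distinct count exceeds 3, shrink from the left:
add 6: window [6] (1 distinct), len 1
add 6: window [6, 6] (1 distinct), len 2
add 3: window [6, 6, 3] (2 distinct), len 3
add 5: window [6, 6, 3, 5] (3 distinct), len 4
add 4: window [3, 5, 4] (3 distinct), len 3
add 5: window [3, 5, 4, 5] (3 distinct), len 4
add 6: window [5, 4, 5, 6] (3 distinct), len 4
add 5: window [5, 4, 5, 6, 5] (3 distinct), len 5
add 3: window [5, 6, 5, 3] (3 distinct), len 4
add 4: window [5, 3, 4] (3 distinct), len 3
add 4: window [5, 3, 4, 4] (3 distinct), len 4
add 5: window [5, 3, 4, 4, 5] (3 distinct), len 5
add 4: window [5, 3, 4, 4, 5, 4] (3 distinct), len 6
add 6: window [4, 4, 5, 4, 6] (3 distinct), len 5
Longest length with ≤3 distinct: 6.

6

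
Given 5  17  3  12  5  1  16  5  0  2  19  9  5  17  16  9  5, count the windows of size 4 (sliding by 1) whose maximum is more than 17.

(5, 17, 3, 12) → max 17
(17, 3, 12, 5) → max 17
(3, 12, 5, 1) → max 12
(12, 5, 1, 16) → max 16
(5, 1, 16, 5) → max 16
(1, 16, 5, 0) → max 16
(16, 5, 0, 2) → max 16
(5, 0, 2, 19) → max 19  > 17 ✓
(0, 2, 19, 9) → max 19  > 17 ✓
(2, 19, 9, 5) → max 19  > 17 ✓
(19, 9, 5, 17) → max 19  > 17 ✓
(9, 5, 17, 16) → max 17
(5, 17, 16, 9) → max 17
(17, 16, 9, 5) → max 17
4 windows satisfy the condition.

4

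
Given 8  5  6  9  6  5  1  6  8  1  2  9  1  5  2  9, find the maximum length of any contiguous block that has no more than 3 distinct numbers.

Extend right; when distinct count exceeds 3, shrink from the left:
[8] 1 distinct, len 1
[8, 5] 2 distinct, len 2
[8, 5, 6] 3 distinct, len 3
[5, 6, 9] 3 distinct, len 3
[5, 6, 9, 6] 3 distinct, len 4
[5, 6, 9, 6, 5] 3 distinct, len 5
[6, 5, 1] 3 distinct, len 3
[6, 5, 1, 6] 3 distinct, len 4
[1, 6, 8] 3 distinct, len 3
[1, 6, 8, 1] 3 distinct, len 4
[8, 1, 2] 3 distinct, len 3
[1, 2, 9] 3 distinct, len 3
[1, 2, 9, 1] 3 distinct, len 4
[9, 1, 5] 3 distinct, len 3
[1, 5, 2] 3 distinct, len 3
[5, 2, 9] 3 distinct, len 3
Longest length with ≤3 distinct: 5.

5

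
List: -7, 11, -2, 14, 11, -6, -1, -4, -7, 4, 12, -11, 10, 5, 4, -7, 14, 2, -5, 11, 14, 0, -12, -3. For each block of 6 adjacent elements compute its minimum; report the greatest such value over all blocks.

-5

Each size-6 window and its min:
[-7, 11, -2, 14, 11, -6] → min -7
[11, -2, 14, 11, -6, -1] → min -6
[-2, 14, 11, -6, -1, -4] → min -6
[14, 11, -6, -1, -4, -7] → min -7
[11, -6, -1, -4, -7, 4] → min -7
[-6, -1, -4, -7, 4, 12] → min -7
[-1, -4, -7, 4, 12, -11] → min -11
[-4, -7, 4, 12, -11, 10] → min -11
[-7, 4, 12, -11, 10, 5] → min -11
[4, 12, -11, 10, 5, 4] → min -11
[12, -11, 10, 5, 4, -7] → min -11
[-11, 10, 5, 4, -7, 14] → min -11
[10, 5, 4, -7, 14, 2] → min -7
[5, 4, -7, 14, 2, -5] → min -7
[4, -7, 14, 2, -5, 11] → min -7
[-7, 14, 2, -5, 11, 14] → min -7
[14, 2, -5, 11, 14, 0] → min -5
[2, -5, 11, 14, 0, -12] → min -12
[-5, 11, 14, 0, -12, -3] → min -12
Greatest of these is -5.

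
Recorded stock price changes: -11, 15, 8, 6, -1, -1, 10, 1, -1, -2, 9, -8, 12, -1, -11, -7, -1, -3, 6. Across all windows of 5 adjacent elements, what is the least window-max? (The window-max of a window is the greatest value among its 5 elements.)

-1

[-11, 15, 8, 6, -1] → max 15
[15, 8, 6, -1, -1] → max 15
[8, 6, -1, -1, 10] → max 10
[6, -1, -1, 10, 1] → max 10
[-1, -1, 10, 1, -1] → max 10
[-1, 10, 1, -1, -2] → max 10
[10, 1, -1, -2, 9] → max 10
[1, -1, -2, 9, -8] → max 9
[-1, -2, 9, -8, 12] → max 12
[-2, 9, -8, 12, -1] → max 12
[9, -8, 12, -1, -11] → max 12
[-8, 12, -1, -11, -7] → max 12
[12, -1, -11, -7, -1] → max 12
[-1, -11, -7, -1, -3] → max -1
[-11, -7, -1, -3, 6] → max 6
Least of these is -1.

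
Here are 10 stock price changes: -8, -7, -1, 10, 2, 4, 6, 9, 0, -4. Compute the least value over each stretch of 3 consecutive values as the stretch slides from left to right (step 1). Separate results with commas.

[-8, -7, -1] → min -8
[-7, -1, 10] → min -7
[-1, 10, 2] → min -1
[10, 2, 4] → min 2
[2, 4, 6] → min 2
[4, 6, 9] → min 4
[6, 9, 0] → min 0
[9, 0, -4] → min -4

-8, -7, -1, 2, 2, 4, 0, -4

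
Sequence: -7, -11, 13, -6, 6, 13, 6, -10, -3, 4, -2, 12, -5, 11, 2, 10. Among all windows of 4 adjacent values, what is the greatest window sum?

26

[-7, -11, 13, -6] → sum -11
[-11, 13, -6, 6] → sum 2
[13, -6, 6, 13] → sum 26
[-6, 6, 13, 6] → sum 19
[6, 13, 6, -10] → sum 15
[13, 6, -10, -3] → sum 6
[6, -10, -3, 4] → sum -3
[-10, -3, 4, -2] → sum -11
[-3, 4, -2, 12] → sum 11
[4, -2, 12, -5] → sum 9
[-2, 12, -5, 11] → sum 16
[12, -5, 11, 2] → sum 20
[-5, 11, 2, 10] → sum 18
Greatest of these is 26.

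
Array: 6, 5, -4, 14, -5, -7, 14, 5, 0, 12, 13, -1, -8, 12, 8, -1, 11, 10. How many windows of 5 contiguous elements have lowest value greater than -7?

[6, 5, -4, 14, -5] → min -5  > -7 ✓
[5, -4, 14, -5, -7] → min -7
[-4, 14, -5, -7, 14] → min -7
[14, -5, -7, 14, 5] → min -7
[-5, -7, 14, 5, 0] → min -7
[-7, 14, 5, 0, 12] → min -7
[14, 5, 0, 12, 13] → min 0  > -7 ✓
[5, 0, 12, 13, -1] → min -1  > -7 ✓
[0, 12, 13, -1, -8] → min -8
[12, 13, -1, -8, 12] → min -8
[13, -1, -8, 12, 8] → min -8
[-1, -8, 12, 8, -1] → min -8
[-8, 12, 8, -1, 11] → min -8
[12, 8, -1, 11, 10] → min -1  > -7 ✓
4 windows satisfy the condition.

4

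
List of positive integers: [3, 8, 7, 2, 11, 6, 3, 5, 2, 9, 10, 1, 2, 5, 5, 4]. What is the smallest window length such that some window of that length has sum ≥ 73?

14

add 3: running sum 3 < 73
add 8: running sum 11 < 73
add 7: running sum 18 < 73
add 2: running sum 20 < 73
add 11: running sum 31 < 73
add 6: running sum 37 < 73
add 3: running sum 40 < 73
add 5: running sum 45 < 73
add 2: running sum 47 < 73
add 9: running sum 56 < 73
add 10: running sum 66 < 73
add 1: running sum 67 < 73
add 2: running sum 69 < 73
add 5: shortest ending here [3, 8, 7, 2, 11, 6, 3, 5, 2, 9, 10, 1, 2, 5] sum 74, len 14
add 5: shortest ending here [8, 7, 2, 11, 6, 3, 5, 2, 9, 10, 1, 2, 5, 5] sum 76, len 14
add 4: shortest ending here [8, 7, 2, 11, 6, 3, 5, 2, 9, 10, 1, 2, 5, 5, 4] sum 80, len 15
Shortest qualifying length: 14.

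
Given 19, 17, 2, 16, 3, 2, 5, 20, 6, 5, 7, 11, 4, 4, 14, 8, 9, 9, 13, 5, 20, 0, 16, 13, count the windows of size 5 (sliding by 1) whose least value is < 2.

[19, 17, 2, 16, 3] → min 2
[17, 2, 16, 3, 2] → min 2
[2, 16, 3, 2, 5] → min 2
[16, 3, 2, 5, 20] → min 2
[3, 2, 5, 20, 6] → min 2
[2, 5, 20, 6, 5] → min 2
[5, 20, 6, 5, 7] → min 5
[20, 6, 5, 7, 11] → min 5
[6, 5, 7, 11, 4] → min 4
[5, 7, 11, 4, 4] → min 4
[7, 11, 4, 4, 14] → min 4
[11, 4, 4, 14, 8] → min 4
[4, 4, 14, 8, 9] → min 4
[4, 14, 8, 9, 9] → min 4
[14, 8, 9, 9, 13] → min 8
[8, 9, 9, 13, 5] → min 5
[9, 9, 13, 5, 20] → min 5
[9, 13, 5, 20, 0] → min 0  < 2 ✓
[13, 5, 20, 0, 16] → min 0  < 2 ✓
[5, 20, 0, 16, 13] → min 0  < 2 ✓
3 windows satisfy the condition.

3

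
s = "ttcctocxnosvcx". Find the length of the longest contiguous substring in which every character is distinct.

add t: [t] len 1
add t (repeat t, move left end past it): [t] len 1
add c: [t, c] len 2
add c (repeat c, move left end past it): [c] len 1
add t: [c, t] len 2
add o: [c, t, o] len 3
add c (repeat c, move left end past it): [t, o, c] len 3
add x: [t, o, c, x] len 4
add n: [t, o, c, x, n] len 5
add o (repeat o, move left end past it): [c, x, n, o] len 4
add s: [c, x, n, o, s] len 5
add v: [c, x, n, o, s, v] len 6
add c (repeat c, move left end past it): [x, n, o, s, v, c] len 6
add x (repeat x, move left end past it): [n, o, s, v, c, x] len 6
Longest all-distinct length: 6.

6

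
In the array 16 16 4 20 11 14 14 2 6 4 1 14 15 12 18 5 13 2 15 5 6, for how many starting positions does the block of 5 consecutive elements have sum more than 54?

7

[16, 16, 4, 20, 11] → sum 67  > 54 ✓
[16, 4, 20, 11, 14] → sum 65  > 54 ✓
[4, 20, 11, 14, 14] → sum 63  > 54 ✓
[20, 11, 14, 14, 2] → sum 61  > 54 ✓
[11, 14, 14, 2, 6] → sum 47
[14, 14, 2, 6, 4] → sum 40
[14, 2, 6, 4, 1] → sum 27
[2, 6, 4, 1, 14] → sum 27
[6, 4, 1, 14, 15] → sum 40
[4, 1, 14, 15, 12] → sum 46
[1, 14, 15, 12, 18] → sum 60  > 54 ✓
[14, 15, 12, 18, 5] → sum 64  > 54 ✓
[15, 12, 18, 5, 13] → sum 63  > 54 ✓
[12, 18, 5, 13, 2] → sum 50
[18, 5, 13, 2, 15] → sum 53
[5, 13, 2, 15, 5] → sum 40
[13, 2, 15, 5, 6] → sum 41
7 windows satisfy the condition.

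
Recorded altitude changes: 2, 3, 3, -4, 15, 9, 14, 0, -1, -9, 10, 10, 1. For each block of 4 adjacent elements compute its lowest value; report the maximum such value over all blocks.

0

Window mins for each of the 10 positions:
2 3 3 -4 → min -4
3 3 -4 15 → min -4
3 -4 15 9 → min -4
-4 15 9 14 → min -4
15 9 14 0 → min 0
9 14 0 -1 → min -1
14 0 -1 -9 → min -9
0 -1 -9 10 → min -9
-1 -9 10 10 → min -9
-9 10 10 1 → min -9
Maximum of these is 0.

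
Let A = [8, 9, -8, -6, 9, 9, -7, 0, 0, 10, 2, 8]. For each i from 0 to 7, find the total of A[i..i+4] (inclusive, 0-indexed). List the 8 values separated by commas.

12, 13, -3, 5, 11, 12, 5, 20

8 9 -8 -6 9 → sum 12
9 -8 -6 9 9 → sum 13
-8 -6 9 9 -7 → sum -3
-6 9 9 -7 0 → sum 5
9 9 -7 0 0 → sum 11
9 -7 0 0 10 → sum 12
-7 0 0 10 2 → sum 5
0 0 10 2 8 → sum 20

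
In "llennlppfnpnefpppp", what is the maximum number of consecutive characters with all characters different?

add l: [l] len 1
add l (repeat l, move left end past it): [l] len 1
add e: [l, e] len 2
add n: [l, e, n] len 3
add n (repeat n, move left end past it): [n] len 1
add l: [n, l] len 2
add p: [n, l, p] len 3
add p (repeat p, move left end past it): [p] len 1
add f: [p, f] len 2
add n: [p, f, n] len 3
add p (repeat p, move left end past it): [f, n, p] len 3
add n (repeat n, move left end past it): [p, n] len 2
add e: [p, n, e] len 3
add f: [p, n, e, f] len 4
add p (repeat p, move left end past it): [n, e, f, p] len 4
add p (repeat p, move left end past it): [p] len 1
add p (repeat p, move left end past it): [p] len 1
add p (repeat p, move left end past it): [p] len 1
Longest all-distinct length: 4.

4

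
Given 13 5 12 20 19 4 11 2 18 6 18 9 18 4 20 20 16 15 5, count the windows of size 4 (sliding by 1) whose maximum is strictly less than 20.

7

[13, 5, 12, 20] → max 20
[5, 12, 20, 19] → max 20
[12, 20, 19, 4] → max 20
[20, 19, 4, 11] → max 20
[19, 4, 11, 2] → max 19  < 20 ✓
[4, 11, 2, 18] → max 18  < 20 ✓
[11, 2, 18, 6] → max 18  < 20 ✓
[2, 18, 6, 18] → max 18  < 20 ✓
[18, 6, 18, 9] → max 18  < 20 ✓
[6, 18, 9, 18] → max 18  < 20 ✓
[18, 9, 18, 4] → max 18  < 20 ✓
[9, 18, 4, 20] → max 20
[18, 4, 20, 20] → max 20
[4, 20, 20, 16] → max 20
[20, 20, 16, 15] → max 20
[20, 16, 15, 5] → max 20
7 windows satisfy the condition.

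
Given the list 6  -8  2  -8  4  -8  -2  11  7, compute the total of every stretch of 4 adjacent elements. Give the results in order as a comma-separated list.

-8, -10, -10, -14, 5, 8

6 -8 2 -8 → sum -8
-8 2 -8 4 → sum -10
2 -8 4 -8 → sum -10
-8 4 -8 -2 → sum -14
4 -8 -2 11 → sum 5
-8 -2 11 7 → sum 8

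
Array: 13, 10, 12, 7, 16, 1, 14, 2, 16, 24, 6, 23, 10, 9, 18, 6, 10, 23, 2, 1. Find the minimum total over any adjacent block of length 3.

17

[13, 10, 12] → sum 35
[10, 12, 7] → sum 29
[12, 7, 16] → sum 35
[7, 16, 1] → sum 24
[16, 1, 14] → sum 31
[1, 14, 2] → sum 17
[14, 2, 16] → sum 32
[2, 16, 24] → sum 42
[16, 24, 6] → sum 46
[24, 6, 23] → sum 53
[6, 23, 10] → sum 39
[23, 10, 9] → sum 42
[10, 9, 18] → sum 37
[9, 18, 6] → sum 33
[18, 6, 10] → sum 34
[6, 10, 23] → sum 39
[10, 23, 2] → sum 35
[23, 2, 1] → sum 26
Minimum of these is 17.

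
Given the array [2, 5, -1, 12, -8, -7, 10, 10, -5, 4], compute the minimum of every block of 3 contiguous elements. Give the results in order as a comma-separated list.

[2, 5, -1] → min -1
[5, -1, 12] → min -1
[-1, 12, -8] → min -8
[12, -8, -7] → min -8
[-8, -7, 10] → min -8
[-7, 10, 10] → min -7
[10, 10, -5] → min -5
[10, -5, 4] → min -5

-1, -1, -8, -8, -8, -7, -5, -5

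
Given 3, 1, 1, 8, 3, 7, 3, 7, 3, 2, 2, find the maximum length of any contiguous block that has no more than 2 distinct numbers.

[3] 1 distinct, len 1
[3, 1] 2 distinct, len 2
[3, 1, 1] 2 distinct, len 3
[1, 1, 8] 2 distinct, len 3
[8, 3] 2 distinct, len 2
[3, 7] 2 distinct, len 2
[3, 7, 3] 2 distinct, len 3
[3, 7, 3, 7] 2 distinct, len 4
[3, 7, 3, 7, 3] 2 distinct, len 5
[3, 2] 2 distinct, len 2
[3, 2, 2] 2 distinct, len 3
Longest length with ≤2 distinct: 5.

5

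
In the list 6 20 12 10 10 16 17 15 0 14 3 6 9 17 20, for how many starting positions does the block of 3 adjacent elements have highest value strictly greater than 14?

6 20 12 → max 20  > 14 ✓
20 12 10 → max 20  > 14 ✓
12 10 10 → max 12
10 10 16 → max 16  > 14 ✓
10 16 17 → max 17  > 14 ✓
16 17 15 → max 17  > 14 ✓
17 15 0 → max 17  > 14 ✓
15 0 14 → max 15  > 14 ✓
0 14 3 → max 14
14 3 6 → max 14
3 6 9 → max 9
6 9 17 → max 17  > 14 ✓
9 17 20 → max 20  > 14 ✓
9 windows satisfy the condition.

9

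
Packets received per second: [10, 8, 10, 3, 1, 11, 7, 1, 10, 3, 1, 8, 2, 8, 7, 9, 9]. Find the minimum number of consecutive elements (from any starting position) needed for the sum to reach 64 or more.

add 10: running sum 10 < 64
add 8: running sum 18 < 64
add 10: running sum 28 < 64
add 3: running sum 31 < 64
add 1: running sum 32 < 64
add 11: running sum 43 < 64
add 7: running sum 50 < 64
add 1: running sum 51 < 64
add 10: running sum 61 < 64
end 9: [10, 8, 10, 3, 1, 11, 7, 1, 10, 3] sum 64, len 10
end 10: [10, 8, 10, 3, 1, 11, 7, 1, 10, 3, 1] sum 65, len 11
end 11: [10, 8, 10, 3, 1, 11, 7, 1, 10, 3, 1, 8] sum 73, len 12
end 12: [8, 10, 3, 1, 11, 7, 1, 10, 3, 1, 8, 2] sum 65, len 12
end 13: [10, 3, 1, 11, 7, 1, 10, 3, 1, 8, 2, 8] sum 65, len 12
end 14: [10, 3, 1, 11, 7, 1, 10, 3, 1, 8, 2, 8, 7] sum 72, len 13
end 15: [11, 7, 1, 10, 3, 1, 8, 2, 8, 7, 9] sum 67, len 11
end 16: [7, 1, 10, 3, 1, 8, 2, 8, 7, 9, 9] sum 65, len 11
Shortest qualifying length: 10.

10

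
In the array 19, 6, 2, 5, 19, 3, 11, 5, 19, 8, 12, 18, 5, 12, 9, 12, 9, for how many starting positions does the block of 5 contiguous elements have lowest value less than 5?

6

19 6 2 5 19 → min 2  < 5 ✓
6 2 5 19 3 → min 2  < 5 ✓
2 5 19 3 11 → min 2  < 5 ✓
5 19 3 11 5 → min 3  < 5 ✓
19 3 11 5 19 → min 3  < 5 ✓
3 11 5 19 8 → min 3  < 5 ✓
11 5 19 8 12 → min 5
5 19 8 12 18 → min 5
19 8 12 18 5 → min 5
8 12 18 5 12 → min 5
12 18 5 12 9 → min 5
18 5 12 9 12 → min 5
5 12 9 12 9 → min 5
6 windows satisfy the condition.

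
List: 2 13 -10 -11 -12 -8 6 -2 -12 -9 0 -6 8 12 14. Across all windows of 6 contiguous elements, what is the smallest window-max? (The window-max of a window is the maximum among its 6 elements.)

[2, 13, -10, -11, -12, -8] → max 13
[13, -10, -11, -12, -8, 6] → max 13
[-10, -11, -12, -8, 6, -2] → max 6
[-11, -12, -8, 6, -2, -12] → max 6
[-12, -8, 6, -2, -12, -9] → max 6
[-8, 6, -2, -12, -9, 0] → max 6
[6, -2, -12, -9, 0, -6] → max 6
[-2, -12, -9, 0, -6, 8] → max 8
[-12, -9, 0, -6, 8, 12] → max 12
[-9, 0, -6, 8, 12, 14] → max 14
Smallest of these is 6.

6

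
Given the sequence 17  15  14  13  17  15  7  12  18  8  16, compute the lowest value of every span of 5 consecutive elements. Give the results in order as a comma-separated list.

(17, 15, 14, 13, 17) → min 13
(15, 14, 13, 17, 15) → min 13
(14, 13, 17, 15, 7) → min 7
(13, 17, 15, 7, 12) → min 7
(17, 15, 7, 12, 18) → min 7
(15, 7, 12, 18, 8) → min 7
(7, 12, 18, 8, 16) → min 7

13, 13, 7, 7, 7, 7, 7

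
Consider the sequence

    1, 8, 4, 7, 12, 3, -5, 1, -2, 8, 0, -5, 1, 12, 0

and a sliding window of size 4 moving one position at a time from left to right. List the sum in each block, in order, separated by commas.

[1, 8, 4, 7] → sum 20
[8, 4, 7, 12] → sum 31
[4, 7, 12, 3] → sum 26
[7, 12, 3, -5] → sum 17
[12, 3, -5, 1] → sum 11
[3, -5, 1, -2] → sum -3
[-5, 1, -2, 8] → sum 2
[1, -2, 8, 0] → sum 7
[-2, 8, 0, -5] → sum 1
[8, 0, -5, 1] → sum 4
[0, -5, 1, 12] → sum 8
[-5, 1, 12, 0] → sum 8

20, 31, 26, 17, 11, -3, 2, 7, 1, 4, 8, 8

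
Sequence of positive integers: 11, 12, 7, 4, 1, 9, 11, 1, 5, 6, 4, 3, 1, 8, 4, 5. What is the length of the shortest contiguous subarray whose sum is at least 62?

10

add 11: running sum 11 < 62
add 12: running sum 23 < 62
add 7: running sum 30 < 62
add 4: running sum 34 < 62
add 1: running sum 35 < 62
add 9: running sum 44 < 62
add 11: running sum 55 < 62
add 1: running sum 56 < 62
add 5: running sum 61 < 62
end 9: [11, 12, 7, 4, 1, 9, 11, 1, 5, 6] sum 67, len 10
end 10: [11, 12, 7, 4, 1, 9, 11, 1, 5, 6, 4] sum 71, len 11
end 11: [12, 7, 4, 1, 9, 11, 1, 5, 6, 4, 3] sum 63, len 11
end 12: [12, 7, 4, 1, 9, 11, 1, 5, 6, 4, 3, 1] sum 64, len 12
end 13: [12, 7, 4, 1, 9, 11, 1, 5, 6, 4, 3, 1, 8] sum 72, len 13
end 14: [7, 4, 1, 9, 11, 1, 5, 6, 4, 3, 1, 8, 4] sum 64, len 13
end 15: [4, 1, 9, 11, 1, 5, 6, 4, 3, 1, 8, 4, 5] sum 62, len 13
Shortest qualifying length: 10.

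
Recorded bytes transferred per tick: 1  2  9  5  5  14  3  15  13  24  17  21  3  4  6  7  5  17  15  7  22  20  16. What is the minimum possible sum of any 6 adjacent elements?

36

(1, 2, 9, 5, 5, 14) → sum 36
(2, 9, 5, 5, 14, 3) → sum 38
(9, 5, 5, 14, 3, 15) → sum 51
(5, 5, 14, 3, 15, 13) → sum 55
(5, 14, 3, 15, 13, 24) → sum 74
(14, 3, 15, 13, 24, 17) → sum 86
(3, 15, 13, 24, 17, 21) → sum 93
(15, 13, 24, 17, 21, 3) → sum 93
(13, 24, 17, 21, 3, 4) → sum 82
(24, 17, 21, 3, 4, 6) → sum 75
(17, 21, 3, 4, 6, 7) → sum 58
(21, 3, 4, 6, 7, 5) → sum 46
(3, 4, 6, 7, 5, 17) → sum 42
(4, 6, 7, 5, 17, 15) → sum 54
(6, 7, 5, 17, 15, 7) → sum 57
(7, 5, 17, 15, 7, 22) → sum 73
(5, 17, 15, 7, 22, 20) → sum 86
(17, 15, 7, 22, 20, 16) → sum 97
Minimum of these is 36.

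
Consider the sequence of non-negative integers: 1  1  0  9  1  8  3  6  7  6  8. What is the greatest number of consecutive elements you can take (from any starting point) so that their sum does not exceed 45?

10

Extend to the right; shrink from the left whenever the sum exceeds 45:
add 1: [1] sum 1, len 1
add 1: [1, 1] sum 2, len 2
add 0: [1, 1, 0] sum 2, len 3
add 9: [1, 1, 0, 9] sum 11, len 4
add 1: [1, 1, 0, 9, 1] sum 12, len 5
add 8: [1, 1, 0, 9, 1, 8] sum 20, len 6
add 3: [1, 1, 0, 9, 1, 8, 3] sum 23, len 7
add 6: [1, 1, 0, 9, 1, 8, 3, 6] sum 29, len 8
add 7: [1, 1, 0, 9, 1, 8, 3, 6, 7] sum 36, len 9
add 6: [1, 1, 0, 9, 1, 8, 3, 6, 7, 6] sum 42, len 10
add 8: [1, 8, 3, 6, 7, 6, 8] sum 39, len 7
Longest length seen: 10.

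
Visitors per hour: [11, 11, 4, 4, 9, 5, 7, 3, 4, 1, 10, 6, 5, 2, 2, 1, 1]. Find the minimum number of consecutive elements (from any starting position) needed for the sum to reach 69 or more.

11

add 11: running sum 11 < 69
add 11: running sum 22 < 69
add 4: running sum 26 < 69
add 4: running sum 30 < 69
add 9: running sum 39 < 69
add 5: running sum 44 < 69
add 7: running sum 51 < 69
add 3: running sum 54 < 69
add 4: running sum 58 < 69
add 1: running sum 59 < 69
end 10: [11, 11, 4, 4, 9, 5, 7, 3, 4, 1, 10] sum 69, len 11
end 11: [11, 11, 4, 4, 9, 5, 7, 3, 4, 1, 10, 6] sum 75, len 12
end 12: [11, 4, 4, 9, 5, 7, 3, 4, 1, 10, 6, 5] sum 69, len 12
end 13: [11, 4, 4, 9, 5, 7, 3, 4, 1, 10, 6, 5, 2] sum 71, len 13
end 14: [11, 4, 4, 9, 5, 7, 3, 4, 1, 10, 6, 5, 2, 2] sum 73, len 14
end 15: [11, 4, 4, 9, 5, 7, 3, 4, 1, 10, 6, 5, 2, 2, 1] sum 74, len 15
end 16: [11, 4, 4, 9, 5, 7, 3, 4, 1, 10, 6, 5, 2, 2, 1, 1] sum 75, len 16
Shortest qualifying length: 11.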